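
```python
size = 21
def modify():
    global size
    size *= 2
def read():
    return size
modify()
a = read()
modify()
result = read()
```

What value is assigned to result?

Step 1: size = 21.
Step 2: First modify(): size = 21 * 2 = 42.
Step 3: Second modify(): size = 42 * 2 = 84.
Step 4: read() returns 84

The answer is 84.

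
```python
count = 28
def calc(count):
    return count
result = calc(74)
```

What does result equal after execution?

Step 1: Global count = 28.
Step 2: calc(74) takes parameter count = 74, which shadows the global.
Step 3: result = 74

The answer is 74.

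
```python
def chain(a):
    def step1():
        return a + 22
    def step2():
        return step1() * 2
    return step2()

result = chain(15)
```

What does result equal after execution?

Step 1: chain(15) captures a = 15.
Step 2: step2() calls step1() which returns 15 + 22 = 37.
Step 3: step2() returns 37 * 2 = 74

The answer is 74.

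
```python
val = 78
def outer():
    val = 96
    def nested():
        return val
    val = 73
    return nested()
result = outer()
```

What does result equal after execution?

Step 1: outer() sets val = 96, then later val = 73.
Step 2: nested() is called after val is reassigned to 73. Closures capture variables by reference, not by value.
Step 3: result = 73

The answer is 73.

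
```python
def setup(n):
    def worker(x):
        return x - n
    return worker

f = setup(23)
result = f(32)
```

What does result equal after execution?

Step 1: setup(23) creates a closure capturing n = 23.
Step 2: f(32) computes 32 - 23 = 9.
Step 3: result = 9

The answer is 9.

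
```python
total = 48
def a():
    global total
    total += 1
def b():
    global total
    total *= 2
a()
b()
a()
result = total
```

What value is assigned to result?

Step 1: total = 48.
Step 2: a(): total = 48 + 1 = 49.
Step 3: b(): total = 49 * 2 = 98.
Step 4: a(): total = 98 + 1 = 99

The answer is 99.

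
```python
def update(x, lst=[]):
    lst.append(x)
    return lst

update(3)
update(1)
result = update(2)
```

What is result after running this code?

Step 1: Mutable default argument gotcha! The list [] is created once.
Step 2: Each call appends to the SAME list: [3], [3, 1], [3, 1, 2].
Step 3: result = [3, 1, 2]

The answer is [3, 1, 2].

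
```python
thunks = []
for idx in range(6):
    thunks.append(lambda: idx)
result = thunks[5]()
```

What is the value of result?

Step 1: The loop creates 6 lambdas, all referencing the same variable idx.
Step 2: After the loop, idx = 5 (final value).
Step 3: thunks[5]() looks up idx at call time and finds 5. This is the late binding gotcha. result = 5

The answer is 5.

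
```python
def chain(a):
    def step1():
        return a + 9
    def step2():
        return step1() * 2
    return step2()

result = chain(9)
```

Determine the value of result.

Step 1: chain(9) captures a = 9.
Step 2: step2() calls step1() which returns 9 + 9 = 18.
Step 3: step2() returns 18 * 2 = 36

The answer is 36.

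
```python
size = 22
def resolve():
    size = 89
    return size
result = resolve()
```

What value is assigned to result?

Step 1: Global size = 22.
Step 2: resolve() creates local size = 89, shadowing the global.
Step 3: Returns local size = 89. result = 89

The answer is 89.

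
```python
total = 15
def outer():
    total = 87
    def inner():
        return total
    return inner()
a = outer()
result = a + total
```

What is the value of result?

Step 1: outer() has local total = 87. inner() reads from enclosing.
Step 2: outer() returns 87. Global total = 15 unchanged.
Step 3: result = 87 + 15 = 102

The answer is 102.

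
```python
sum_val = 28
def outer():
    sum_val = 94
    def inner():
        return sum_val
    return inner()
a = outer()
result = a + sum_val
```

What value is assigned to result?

Step 1: outer() has local sum_val = 94. inner() reads from enclosing.
Step 2: outer() returns 94. Global sum_val = 28 unchanged.
Step 3: result = 94 + 28 = 122

The answer is 122.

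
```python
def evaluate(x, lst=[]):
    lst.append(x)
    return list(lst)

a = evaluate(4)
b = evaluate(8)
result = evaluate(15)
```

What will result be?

Step 1: Default list is shared. list() creates copies for return values.
Step 2: Internal list grows: [4] -> [4, 8] -> [4, 8, 15].
Step 3: result = [4, 8, 15]

The answer is [4, 8, 15].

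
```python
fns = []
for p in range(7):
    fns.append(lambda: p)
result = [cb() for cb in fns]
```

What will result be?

Step 1: All 7 lambdas share the same variable p.
Step 2: After the loop, p = 6.
Step 3: Each call returns 6. result = [6, 6, 6, 6, 6, 6, 6]

The answer is [6, 6, 6, 6, 6, 6, 6].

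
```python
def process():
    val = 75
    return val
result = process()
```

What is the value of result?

Step 1: process() defines val = 75 in its local scope.
Step 2: return val finds the local variable val = 75.
Step 3: result = 75

The answer is 75.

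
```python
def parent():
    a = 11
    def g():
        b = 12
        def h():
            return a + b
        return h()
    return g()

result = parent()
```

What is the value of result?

Step 1: parent() defines a = 11. g() defines b = 12.
Step 2: h() accesses both from enclosing scopes: a = 11, b = 12.
Step 3: result = 11 + 12 = 23

The answer is 23.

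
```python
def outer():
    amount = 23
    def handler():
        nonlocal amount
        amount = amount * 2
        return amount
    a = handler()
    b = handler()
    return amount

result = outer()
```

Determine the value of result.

Step 1: amount starts at 23.
Step 2: First handler(): amount = 23 * 2 = 46.
Step 3: Second handler(): amount = 46 * 2 = 92.
Step 4: result = 92

The answer is 92.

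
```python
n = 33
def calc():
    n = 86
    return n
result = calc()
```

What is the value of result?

Step 1: Global n = 33.
Step 2: calc() creates local n = 86, shadowing the global.
Step 3: Returns local n = 86. result = 86

The answer is 86.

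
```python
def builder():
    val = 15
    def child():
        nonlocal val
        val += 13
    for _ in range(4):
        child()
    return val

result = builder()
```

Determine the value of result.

Step 1: val = 15.
Step 2: child() is called 4 times in a loop, each adding 13 via nonlocal.
Step 3: val = 15 + 13 * 4 = 67

The answer is 67.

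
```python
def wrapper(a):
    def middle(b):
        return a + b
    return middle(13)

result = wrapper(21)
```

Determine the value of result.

Step 1: wrapper(21) passes a = 21.
Step 2: middle(13) has b = 13, reads a = 21 from enclosing.
Step 3: result = 21 + 13 = 34

The answer is 34.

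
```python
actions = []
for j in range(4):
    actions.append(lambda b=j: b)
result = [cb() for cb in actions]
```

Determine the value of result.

Step 1: Default arg b=j captures j at each iteration.
Step 2: Each lambda has its own default: 0, 1, ..., 3.
Step 3: result = [0, 1, 2, 3]

The answer is [0, 1, 2, 3].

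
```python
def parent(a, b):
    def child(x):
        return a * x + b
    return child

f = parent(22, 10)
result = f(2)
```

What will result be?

Step 1: parent(22, 10) captures a = 22, b = 10.
Step 2: f(2) computes 22 * 2 + 10 = 54.
Step 3: result = 54

The answer is 54.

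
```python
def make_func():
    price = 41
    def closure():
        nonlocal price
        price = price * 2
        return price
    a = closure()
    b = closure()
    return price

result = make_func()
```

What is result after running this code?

Step 1: price starts at 41.
Step 2: First closure(): price = 41 * 2 = 82.
Step 3: Second closure(): price = 82 * 2 = 164.
Step 4: result = 164

The answer is 164.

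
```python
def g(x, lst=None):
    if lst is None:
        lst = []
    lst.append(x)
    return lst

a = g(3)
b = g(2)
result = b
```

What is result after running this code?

Step 1: None default with guard creates a NEW list each call.
Step 2: a = [3] (fresh list). b = [2] (another fresh list).
Step 3: result = [2] (this is the fix for mutable default)

The answer is [2].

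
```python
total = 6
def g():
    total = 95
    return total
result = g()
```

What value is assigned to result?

Step 1: Global total = 6.
Step 2: g() creates local total = 95, shadowing the global.
Step 3: Returns local total = 95. result = 95

The answer is 95.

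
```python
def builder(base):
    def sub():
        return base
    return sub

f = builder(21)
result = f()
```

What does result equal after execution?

Step 1: builder(21) creates closure capturing base = 21.
Step 2: f() returns the captured base = 21.
Step 3: result = 21

The answer is 21.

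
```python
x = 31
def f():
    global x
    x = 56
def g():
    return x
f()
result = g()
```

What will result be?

Step 1: x = 31.
Step 2: f() sets global x = 56.
Step 3: g() reads global x = 56. result = 56

The answer is 56.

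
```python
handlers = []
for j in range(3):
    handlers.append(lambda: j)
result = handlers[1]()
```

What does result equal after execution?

Step 1: The loop creates 3 lambdas, all referencing the same variable j.
Step 2: After the loop, j = 2 (final value).
Step 3: handlers[1]() looks up j at call time and finds 2. This is the late binding gotcha. result = 2

The answer is 2.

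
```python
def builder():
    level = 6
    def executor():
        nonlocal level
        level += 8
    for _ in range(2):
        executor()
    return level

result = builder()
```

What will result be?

Step 1: level = 6.
Step 2: executor() is called 2 times in a loop, each adding 8 via nonlocal.
Step 3: level = 6 + 8 * 2 = 22

The answer is 22.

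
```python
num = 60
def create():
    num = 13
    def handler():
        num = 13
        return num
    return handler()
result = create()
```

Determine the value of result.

Step 1: Three scopes define num: global (60), create (13), handler (13).
Step 2: handler() has its own local num = 13, which shadows both enclosing and global.
Step 3: result = 13 (local wins in LEGB)

The answer is 13.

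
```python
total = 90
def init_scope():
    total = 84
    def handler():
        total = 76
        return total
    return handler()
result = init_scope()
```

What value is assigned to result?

Step 1: Three scopes define total: global (90), init_scope (84), handler (76).
Step 2: handler() has its own local total = 76, which shadows both enclosing and global.
Step 3: result = 76 (local wins in LEGB)

The answer is 76.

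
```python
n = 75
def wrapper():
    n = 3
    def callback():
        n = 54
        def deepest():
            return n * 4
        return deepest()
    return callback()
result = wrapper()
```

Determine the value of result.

Step 1: deepest() looks up n through LEGB: not local, finds n = 54 in enclosing callback().
Step 2: Returns 54 * 4 = 216.
Step 3: result = 216

The answer is 216.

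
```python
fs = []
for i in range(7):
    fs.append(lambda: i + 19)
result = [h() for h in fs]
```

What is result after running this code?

Step 1: All lambdas capture i by reference. After the loop, i = 6.
Step 2: Each call returns 6 + 19 = 25.
Step 3: result = [25, 25, 25, 25, 25, 25, 25]

The answer is [25, 25, 25, 25, 25, 25, 25].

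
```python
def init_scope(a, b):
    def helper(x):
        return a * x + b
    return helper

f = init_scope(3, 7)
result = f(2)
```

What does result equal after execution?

Step 1: init_scope(3, 7) captures a = 3, b = 7.
Step 2: f(2) computes 3 * 2 + 7 = 13.
Step 3: result = 13

The answer is 13.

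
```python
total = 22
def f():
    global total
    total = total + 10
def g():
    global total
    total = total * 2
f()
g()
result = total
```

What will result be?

Step 1: total = 22.
Step 2: f() adds 10: total = 22 + 10 = 32.
Step 3: g() doubles: total = 32 * 2 = 64.
Step 4: result = 64

The answer is 64.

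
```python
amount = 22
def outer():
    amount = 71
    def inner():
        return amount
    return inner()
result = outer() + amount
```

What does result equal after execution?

Step 1: Global amount = 22. outer() shadows with amount = 71.
Step 2: inner() returns enclosing amount = 71. outer() = 71.
Step 3: result = 71 + global amount (22) = 93

The answer is 93.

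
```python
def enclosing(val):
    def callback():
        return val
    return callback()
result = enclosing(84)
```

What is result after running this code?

Step 1: enclosing(84) binds parameter val = 84.
Step 2: callback() looks up val in enclosing scope and finds the parameter val = 84.
Step 3: result = 84

The answer is 84.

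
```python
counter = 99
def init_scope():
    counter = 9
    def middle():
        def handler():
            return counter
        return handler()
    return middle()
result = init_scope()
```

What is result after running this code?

Step 1: init_scope() defines counter = 9. middle() and handler() have no local counter.
Step 2: handler() checks local (none), enclosing middle() (none), enclosing init_scope() and finds counter = 9.
Step 3: result = 9

The answer is 9.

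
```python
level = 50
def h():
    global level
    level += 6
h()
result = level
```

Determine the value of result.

Step 1: level = 50 globally.
Step 2: h() modifies global level: level += 6 = 56.
Step 3: result = 56

The answer is 56.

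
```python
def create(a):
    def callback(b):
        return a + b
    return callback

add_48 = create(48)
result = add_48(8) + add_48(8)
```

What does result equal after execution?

Step 1: add_48 captures a = 48.
Step 2: add_48(8) = 48 + 8 = 56, called twice.
Step 3: result = 56 + 56 = 112

The answer is 112.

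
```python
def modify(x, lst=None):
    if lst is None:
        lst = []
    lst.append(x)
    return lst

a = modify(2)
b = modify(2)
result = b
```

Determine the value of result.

Step 1: None default with guard creates a NEW list each call.
Step 2: a = [2] (fresh list). b = [2] (another fresh list).
Step 3: result = [2] (this is the fix for mutable default)

The answer is [2].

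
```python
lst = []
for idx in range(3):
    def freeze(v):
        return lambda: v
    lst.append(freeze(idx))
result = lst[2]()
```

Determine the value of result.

Step 1: freeze(idx) creates a new scope capturing v = idx at call time.
Step 2: lst[2] = freeze(2), so its lambda captures v = 2.
Step 3: result = 2 (closure factory fixes late binding)

The answer is 2.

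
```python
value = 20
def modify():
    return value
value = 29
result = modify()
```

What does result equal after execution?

Step 1: value is first set to 20, then reassigned to 29.
Step 2: modify() is called after the reassignment, so it looks up the current global value = 29.
Step 3: result = 29

The answer is 29.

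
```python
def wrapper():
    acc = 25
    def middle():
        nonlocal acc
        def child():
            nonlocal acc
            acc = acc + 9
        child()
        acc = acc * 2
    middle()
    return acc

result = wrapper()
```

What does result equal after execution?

Step 1: acc = 25.
Step 2: child() adds 9: acc = 25 + 9 = 34.
Step 3: middle() doubles: acc = 34 * 2 = 68.
Step 4: result = 68

The answer is 68.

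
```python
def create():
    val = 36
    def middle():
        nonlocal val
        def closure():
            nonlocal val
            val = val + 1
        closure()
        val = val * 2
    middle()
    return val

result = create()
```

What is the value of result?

Step 1: val = 36.
Step 2: closure() adds 1: val = 36 + 1 = 37.
Step 3: middle() doubles: val = 37 * 2 = 74.
Step 4: result = 74

The answer is 74.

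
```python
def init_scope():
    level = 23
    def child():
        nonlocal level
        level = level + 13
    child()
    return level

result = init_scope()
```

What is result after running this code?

Step 1: init_scope() sets level = 23.
Step 2: child() uses nonlocal to modify level in init_scope's scope: level = 23 + 13 = 36.
Step 3: init_scope() returns the modified level = 36

The answer is 36.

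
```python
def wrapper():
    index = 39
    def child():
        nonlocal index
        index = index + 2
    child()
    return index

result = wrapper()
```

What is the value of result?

Step 1: wrapper() sets index = 39.
Step 2: child() uses nonlocal to modify index in wrapper's scope: index = 39 + 2 = 41.
Step 3: wrapper() returns the modified index = 41

The answer is 41.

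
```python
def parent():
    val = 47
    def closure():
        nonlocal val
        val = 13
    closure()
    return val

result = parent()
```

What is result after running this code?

Step 1: parent() sets val = 47.
Step 2: closure() uses nonlocal to reassign val = 13.
Step 3: result = 13

The answer is 13.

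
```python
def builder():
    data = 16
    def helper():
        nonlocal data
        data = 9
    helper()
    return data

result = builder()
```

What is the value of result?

Step 1: builder() sets data = 16.
Step 2: helper() uses nonlocal to reassign data = 9.
Step 3: result = 9

The answer is 9.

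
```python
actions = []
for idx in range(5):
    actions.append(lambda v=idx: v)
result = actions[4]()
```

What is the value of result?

Step 1: Default argument v=idx captures idx's value at each iteration.
Step 2: actions[4] captured v = 4 when idx was 4.
Step 3: result = 4

The answer is 4.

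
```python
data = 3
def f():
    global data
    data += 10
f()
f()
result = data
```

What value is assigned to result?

Step 1: data = 3.
Step 2: First f(): data = 3 + 10 = 13.
Step 3: Second f(): data = 13 + 10 = 23. result = 23

The answer is 23.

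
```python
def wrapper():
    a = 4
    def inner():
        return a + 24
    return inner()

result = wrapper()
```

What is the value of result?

Step 1: wrapper() defines a = 4.
Step 2: inner() reads a = 4 from enclosing scope, returns 4 + 24 = 28.
Step 3: result = 28

The answer is 28.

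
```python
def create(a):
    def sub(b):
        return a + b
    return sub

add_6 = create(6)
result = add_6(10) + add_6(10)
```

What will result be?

Step 1: add_6 captures a = 6.
Step 2: add_6(10) = 6 + 10 = 16, called twice.
Step 3: result = 16 + 16 = 32

The answer is 32.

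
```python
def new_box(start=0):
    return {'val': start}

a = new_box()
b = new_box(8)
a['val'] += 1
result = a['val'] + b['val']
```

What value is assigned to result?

Step 1: new_box() returns a new dict each call (immutable default 0).
Step 2: a = {'val': 0}, b = {'val': 8}.
Step 3: a['val'] += 1 = 1. result = 1 + 8 = 9

The answer is 9.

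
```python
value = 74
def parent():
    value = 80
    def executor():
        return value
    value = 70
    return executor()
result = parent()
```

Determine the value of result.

Step 1: parent() sets value = 80, then later value = 70.
Step 2: executor() is called after value is reassigned to 70. Closures capture variables by reference, not by value.
Step 3: result = 70

The answer is 70.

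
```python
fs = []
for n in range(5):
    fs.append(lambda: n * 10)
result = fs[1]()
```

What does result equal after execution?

Step 1: All lambdas reference the same variable n (late binding).
Step 2: After the loop, n = 4. Every lambda returns n * 10.
Step 3: fs[1]() = 4 * 10 = 40

The answer is 40.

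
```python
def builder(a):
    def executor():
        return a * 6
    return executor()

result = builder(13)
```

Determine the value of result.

Step 1: builder(13) binds parameter a = 13.
Step 2: executor() accesses a = 13 from enclosing scope.
Step 3: result = 13 * 6 = 78

The answer is 78.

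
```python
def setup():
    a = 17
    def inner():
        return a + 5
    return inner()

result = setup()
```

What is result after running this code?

Step 1: setup() defines a = 17.
Step 2: inner() reads a = 17 from enclosing scope, returns 17 + 5 = 22.
Step 3: result = 22

The answer is 22.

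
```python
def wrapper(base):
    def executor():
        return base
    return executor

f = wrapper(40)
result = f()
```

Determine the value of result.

Step 1: wrapper(40) creates closure capturing base = 40.
Step 2: f() returns the captured base = 40.
Step 3: result = 40

The answer is 40.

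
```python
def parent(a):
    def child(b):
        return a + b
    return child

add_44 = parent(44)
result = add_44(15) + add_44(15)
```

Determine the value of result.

Step 1: add_44 captures a = 44.
Step 2: add_44(15) = 44 + 15 = 59, called twice.
Step 3: result = 59 + 59 = 118

The answer is 118.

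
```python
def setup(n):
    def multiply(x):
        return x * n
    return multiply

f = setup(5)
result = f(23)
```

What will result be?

Step 1: setup(5) returns multiply closure with n = 5.
Step 2: f(23) computes 23 * 5 = 115.
Step 3: result = 115

The answer is 115.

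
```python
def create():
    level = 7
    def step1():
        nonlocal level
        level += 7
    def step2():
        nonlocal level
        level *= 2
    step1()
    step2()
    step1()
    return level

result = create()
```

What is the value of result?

Step 1: level = 7.
Step 2: step1(): level = 7 + 7 = 14.
Step 3: step2(): level = 14 * 2 = 28.
Step 4: step1(): level = 28 + 7 = 35. result = 35

The answer is 35.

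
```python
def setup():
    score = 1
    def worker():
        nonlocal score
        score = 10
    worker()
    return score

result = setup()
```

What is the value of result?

Step 1: setup() sets score = 1.
Step 2: worker() uses nonlocal to reassign score = 10.
Step 3: result = 10

The answer is 10.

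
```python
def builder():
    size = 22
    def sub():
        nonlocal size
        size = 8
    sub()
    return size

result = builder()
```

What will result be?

Step 1: builder() sets size = 22.
Step 2: sub() uses nonlocal to reassign size = 8.
Step 3: result = 8

The answer is 8.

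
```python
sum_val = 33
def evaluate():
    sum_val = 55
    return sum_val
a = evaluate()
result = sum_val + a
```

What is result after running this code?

Step 1: Global sum_val = 33. evaluate() returns local sum_val = 55.
Step 2: a = 55. Global sum_val still = 33.
Step 3: result = 33 + 55 = 88

The answer is 88.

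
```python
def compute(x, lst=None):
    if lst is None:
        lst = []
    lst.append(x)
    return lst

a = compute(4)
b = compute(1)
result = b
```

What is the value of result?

Step 1: None default with guard creates a NEW list each call.
Step 2: a = [4] (fresh list). b = [1] (another fresh list).
Step 3: result = [1] (this is the fix for mutable default)

The answer is [1].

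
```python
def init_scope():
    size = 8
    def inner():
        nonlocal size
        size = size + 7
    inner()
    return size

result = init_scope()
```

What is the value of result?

Step 1: init_scope() sets size = 8.
Step 2: inner() uses nonlocal to modify size in init_scope's scope: size = 8 + 7 = 15.
Step 3: init_scope() returns the modified size = 15

The answer is 15.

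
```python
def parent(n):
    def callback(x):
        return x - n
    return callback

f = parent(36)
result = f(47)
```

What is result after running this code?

Step 1: parent(36) creates a closure capturing n = 36.
Step 2: f(47) computes 47 - 36 = 11.
Step 3: result = 11

The answer is 11.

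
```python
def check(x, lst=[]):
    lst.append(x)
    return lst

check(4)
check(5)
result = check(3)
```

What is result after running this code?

Step 1: Mutable default argument gotcha! The list [] is created once.
Step 2: Each call appends to the SAME list: [4], [4, 5], [4, 5, 3].
Step 3: result = [4, 5, 3]

The answer is [4, 5, 3].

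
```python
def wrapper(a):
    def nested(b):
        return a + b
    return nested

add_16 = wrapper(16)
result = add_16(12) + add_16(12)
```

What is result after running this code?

Step 1: add_16 captures a = 16.
Step 2: add_16(12) = 16 + 12 = 28, called twice.
Step 3: result = 28 + 28 = 56

The answer is 56.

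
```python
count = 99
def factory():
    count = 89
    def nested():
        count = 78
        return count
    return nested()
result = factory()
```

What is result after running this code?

Step 1: Three scopes define count: global (99), factory (89), nested (78).
Step 2: nested() has its own local count = 78, which shadows both enclosing and global.
Step 3: result = 78 (local wins in LEGB)

The answer is 78.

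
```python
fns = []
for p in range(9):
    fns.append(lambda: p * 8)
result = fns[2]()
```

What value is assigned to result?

Step 1: All lambdas reference the same variable p (late binding).
Step 2: After the loop, p = 8. Every lambda returns p * 8.
Step 3: fns[2]() = 8 * 8 = 64

The answer is 64.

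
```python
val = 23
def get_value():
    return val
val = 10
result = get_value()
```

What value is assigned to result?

Step 1: val is first set to 23, then reassigned to 10.
Step 2: get_value() is called after the reassignment, so it looks up the current global val = 10.
Step 3: result = 10

The answer is 10.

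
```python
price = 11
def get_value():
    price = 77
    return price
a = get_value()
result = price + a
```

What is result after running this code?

Step 1: Global price = 11. get_value() returns local price = 77.
Step 2: a = 77. Global price still = 11.
Step 3: result = 11 + 77 = 88

The answer is 88.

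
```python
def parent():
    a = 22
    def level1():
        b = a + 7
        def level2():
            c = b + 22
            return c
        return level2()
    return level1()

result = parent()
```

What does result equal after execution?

Step 1: a = 22. b = a + 7 = 29.
Step 2: c = b + 22 = 29 + 22 = 51.
Step 3: result = 51

The answer is 51.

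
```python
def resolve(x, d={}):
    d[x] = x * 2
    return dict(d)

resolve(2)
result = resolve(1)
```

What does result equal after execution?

Step 1: Mutable default dict is shared across calls.
Step 2: First call adds 2: 4. Second call adds 1: 2.
Step 3: result = {2: 4, 1: 2}

The answer is {2: 4, 1: 2}.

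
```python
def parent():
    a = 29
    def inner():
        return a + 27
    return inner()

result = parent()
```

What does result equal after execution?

Step 1: parent() defines a = 29.
Step 2: inner() reads a = 29 from enclosing scope, returns 29 + 27 = 56.
Step 3: result = 56

The answer is 56.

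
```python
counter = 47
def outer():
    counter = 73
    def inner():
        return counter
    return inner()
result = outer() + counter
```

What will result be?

Step 1: Global counter = 47. outer() shadows with counter = 73.
Step 2: inner() returns enclosing counter = 73. outer() = 73.
Step 3: result = 73 + global counter (47) = 120

The answer is 120.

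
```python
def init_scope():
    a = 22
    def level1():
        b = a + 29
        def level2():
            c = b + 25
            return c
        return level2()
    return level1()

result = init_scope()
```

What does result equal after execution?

Step 1: a = 22. b = a + 29 = 51.
Step 2: c = b + 25 = 51 + 25 = 76.
Step 3: result = 76

The answer is 76.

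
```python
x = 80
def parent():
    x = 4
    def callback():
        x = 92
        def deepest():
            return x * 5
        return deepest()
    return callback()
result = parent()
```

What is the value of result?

Step 1: deepest() looks up x through LEGB: not local, finds x = 92 in enclosing callback().
Step 2: Returns 92 * 5 = 460.
Step 3: result = 460

The answer is 460.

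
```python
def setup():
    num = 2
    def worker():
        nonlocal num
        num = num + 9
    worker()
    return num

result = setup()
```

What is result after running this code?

Step 1: setup() sets num = 2.
Step 2: worker() uses nonlocal to modify num in setup's scope: num = 2 + 9 = 11.
Step 3: setup() returns the modified num = 11

The answer is 11.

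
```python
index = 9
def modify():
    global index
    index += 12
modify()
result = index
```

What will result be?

Step 1: index = 9 globally.
Step 2: modify() modifies global index: index += 12 = 21.
Step 3: result = 21

The answer is 21.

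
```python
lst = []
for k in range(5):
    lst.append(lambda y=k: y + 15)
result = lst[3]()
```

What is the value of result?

Step 1: Default argument y=k captures k's value at definition time.
Step 2: lst[3] was defined when k = 3, so y defaults to 3.
Step 3: result = 3 + 15 = 18 (default arg fixes the late binding issue)

The answer is 18.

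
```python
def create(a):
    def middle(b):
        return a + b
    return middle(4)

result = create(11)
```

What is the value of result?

Step 1: create(11) passes a = 11.
Step 2: middle(4) has b = 4, reads a = 11 from enclosing.
Step 3: result = 11 + 4 = 15

The answer is 15.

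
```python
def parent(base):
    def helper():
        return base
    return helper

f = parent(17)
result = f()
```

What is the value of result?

Step 1: parent(17) creates closure capturing base = 17.
Step 2: f() returns the captured base = 17.
Step 3: result = 17

The answer is 17.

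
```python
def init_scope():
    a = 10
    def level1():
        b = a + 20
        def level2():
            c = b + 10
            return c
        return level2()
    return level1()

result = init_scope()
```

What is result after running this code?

Step 1: a = 10. b = a + 20 = 30.
Step 2: c = b + 10 = 30 + 10 = 40.
Step 3: result = 40

The answer is 40.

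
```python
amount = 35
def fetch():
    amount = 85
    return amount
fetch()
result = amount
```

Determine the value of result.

Step 1: amount = 35 globally.
Step 2: fetch() creates a LOCAL amount = 85 (no global keyword!).
Step 3: The global amount is unchanged. result = 35

The answer is 35.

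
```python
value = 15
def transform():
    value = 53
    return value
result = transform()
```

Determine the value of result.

Step 1: Global value = 15.
Step 2: transform() creates local value = 53, shadowing the global.
Step 3: Returns local value = 53. result = 53

The answer is 53.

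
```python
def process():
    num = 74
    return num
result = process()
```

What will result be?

Step 1: process() defines num = 74 in its local scope.
Step 2: return num finds the local variable num = 74.
Step 3: result = 74

The answer is 74.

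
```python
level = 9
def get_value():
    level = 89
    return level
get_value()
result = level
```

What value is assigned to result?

Step 1: Global level = 9.
Step 2: get_value() creates local level = 89 (shadow, not modification).
Step 3: After get_value() returns, global level is unchanged. result = 9

The answer is 9.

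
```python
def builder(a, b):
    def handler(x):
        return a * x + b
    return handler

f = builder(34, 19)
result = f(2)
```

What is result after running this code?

Step 1: builder(34, 19) captures a = 34, b = 19.
Step 2: f(2) computes 34 * 2 + 19 = 87.
Step 3: result = 87

The answer is 87.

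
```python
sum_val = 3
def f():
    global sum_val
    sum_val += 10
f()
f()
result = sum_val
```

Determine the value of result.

Step 1: sum_val = 3.
Step 2: First f(): sum_val = 3 + 10 = 13.
Step 3: Second f(): sum_val = 13 + 10 = 23. result = 23

The answer is 23.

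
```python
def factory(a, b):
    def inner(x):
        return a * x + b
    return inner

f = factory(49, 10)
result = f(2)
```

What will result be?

Step 1: factory(49, 10) captures a = 49, b = 10.
Step 2: f(2) computes 49 * 2 + 10 = 108.
Step 3: result = 108

The answer is 108.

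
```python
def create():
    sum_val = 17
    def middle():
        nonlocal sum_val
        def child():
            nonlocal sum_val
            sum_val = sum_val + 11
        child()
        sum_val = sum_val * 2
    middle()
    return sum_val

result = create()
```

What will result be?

Step 1: sum_val = 17.
Step 2: child() adds 11: sum_val = 17 + 11 = 28.
Step 3: middle() doubles: sum_val = 28 * 2 = 56.
Step 4: result = 56

The answer is 56.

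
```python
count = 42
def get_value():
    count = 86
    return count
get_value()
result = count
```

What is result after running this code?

Step 1: Global count = 42.
Step 2: get_value() creates local count = 86 (shadow, not modification).
Step 3: After get_value() returns, global count is unchanged. result = 42

The answer is 42.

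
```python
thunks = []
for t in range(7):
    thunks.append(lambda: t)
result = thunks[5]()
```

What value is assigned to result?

Step 1: The loop creates 7 lambdas, all referencing the same variable t.
Step 2: After the loop, t = 6 (final value).
Step 3: thunks[5]() looks up t at call time and finds 6. This is the late binding gotcha. result = 6

The answer is 6.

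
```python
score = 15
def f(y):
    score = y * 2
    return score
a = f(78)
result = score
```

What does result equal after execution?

Step 1: Global score = 15.
Step 2: f(78) creates local score = 78 * 2 = 156.
Step 3: Global score unchanged because no global keyword. result = 15

The answer is 15.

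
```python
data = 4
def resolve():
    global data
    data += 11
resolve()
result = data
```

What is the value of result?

Step 1: data = 4 globally.
Step 2: resolve() modifies global data: data += 11 = 15.
Step 3: result = 15

The answer is 15.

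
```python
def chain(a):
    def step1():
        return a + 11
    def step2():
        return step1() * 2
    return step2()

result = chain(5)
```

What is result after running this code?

Step 1: chain(5) captures a = 5.
Step 2: step2() calls step1() which returns 5 + 11 = 16.
Step 3: step2() returns 16 * 2 = 32

The answer is 32.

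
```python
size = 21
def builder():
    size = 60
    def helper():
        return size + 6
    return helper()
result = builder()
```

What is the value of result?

Step 1: builder() shadows global size with size = 60.
Step 2: helper() finds size = 60 in enclosing scope, computes 60 + 6 = 66.
Step 3: result = 66

The answer is 66.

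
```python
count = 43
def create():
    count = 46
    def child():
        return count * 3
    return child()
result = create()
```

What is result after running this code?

Step 1: create() shadows global count with count = 46.
Step 2: child() finds count = 46 in enclosing scope, computes 46 * 3 = 138.
Step 3: result = 138

The answer is 138.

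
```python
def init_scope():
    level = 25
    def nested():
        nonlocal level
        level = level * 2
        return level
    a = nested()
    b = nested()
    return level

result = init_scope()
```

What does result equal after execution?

Step 1: level starts at 25.
Step 2: First nested(): level = 25 * 2 = 50.
Step 3: Second nested(): level = 50 * 2 = 100.
Step 4: result = 100

The answer is 100.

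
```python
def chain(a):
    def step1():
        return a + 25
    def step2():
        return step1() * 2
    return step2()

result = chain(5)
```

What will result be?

Step 1: chain(5) captures a = 5.
Step 2: step2() calls step1() which returns 5 + 25 = 30.
Step 3: step2() returns 30 * 2 = 60

The answer is 60.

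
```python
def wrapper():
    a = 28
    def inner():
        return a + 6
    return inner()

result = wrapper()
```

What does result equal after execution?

Step 1: wrapper() defines a = 28.
Step 2: inner() reads a = 28 from enclosing scope, returns 28 + 6 = 34.
Step 3: result = 34

The answer is 34.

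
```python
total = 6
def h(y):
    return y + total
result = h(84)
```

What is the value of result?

Step 1: total = 6 is defined globally.
Step 2: h(84) uses parameter y = 84 and looks up total from global scope = 6.
Step 3: result = 84 + 6 = 90

The answer is 90.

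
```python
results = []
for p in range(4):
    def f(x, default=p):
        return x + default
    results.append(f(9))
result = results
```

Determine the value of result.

Step 1: Default argument default=p is evaluated at function definition time.
Step 2: Each iteration creates f with default = current p value.
Step 3: f(9) returns 9 + default. results = [9, 10, 11, 12]

The answer is [9, 10, 11, 12].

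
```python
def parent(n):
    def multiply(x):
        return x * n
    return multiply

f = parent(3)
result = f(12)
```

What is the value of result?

Step 1: parent(3) returns multiply closure with n = 3.
Step 2: f(12) computes 12 * 3 = 36.
Step 3: result = 36

The answer is 36.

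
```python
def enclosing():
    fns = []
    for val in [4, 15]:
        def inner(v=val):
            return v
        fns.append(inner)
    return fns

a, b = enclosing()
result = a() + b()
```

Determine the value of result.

Step 1: Default argument v=val captures val at each iteration.
Step 2: a() returns 4 (captured at first iteration), b() returns 15 (captured at second).
Step 3: result = 4 + 15 = 19

The answer is 19.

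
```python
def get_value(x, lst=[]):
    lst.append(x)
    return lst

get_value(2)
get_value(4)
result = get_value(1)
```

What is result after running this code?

Step 1: Mutable default argument gotcha! The list [] is created once.
Step 2: Each call appends to the SAME list: [2], [2, 4], [2, 4, 1].
Step 3: result = [2, 4, 1]

The answer is [2, 4, 1].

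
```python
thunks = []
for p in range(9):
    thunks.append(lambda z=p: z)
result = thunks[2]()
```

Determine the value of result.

Step 1: Default argument z=p captures p's value at each iteration.
Step 2: thunks[2] captured z = 2 when p was 2.
Step 3: result = 2

The answer is 2.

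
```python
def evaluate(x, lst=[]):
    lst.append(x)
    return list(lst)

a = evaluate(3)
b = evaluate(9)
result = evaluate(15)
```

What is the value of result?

Step 1: Default list is shared. list() creates copies for return values.
Step 2: Internal list grows: [3] -> [3, 9] -> [3, 9, 15].
Step 3: result = [3, 9, 15]

The answer is [3, 9, 15].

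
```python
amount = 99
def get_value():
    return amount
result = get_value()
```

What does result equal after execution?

Step 1: amount = 99 is defined in the global scope.
Step 2: get_value() looks up amount. No local amount exists, so Python checks the global scope via LEGB rule and finds amount = 99.
Step 3: result = 99

The answer is 99.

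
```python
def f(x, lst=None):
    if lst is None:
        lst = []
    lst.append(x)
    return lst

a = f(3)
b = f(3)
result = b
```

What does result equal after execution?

Step 1: None default with guard creates a NEW list each call.
Step 2: a = [3] (fresh list). b = [3] (another fresh list).
Step 3: result = [3] (this is the fix for mutable default)

The answer is [3].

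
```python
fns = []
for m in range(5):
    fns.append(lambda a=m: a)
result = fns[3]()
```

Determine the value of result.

Step 1: Default argument a=m captures m's value at each iteration.
Step 2: fns[3] captured a = 3 when m was 3.
Step 3: result = 3

The answer is 3.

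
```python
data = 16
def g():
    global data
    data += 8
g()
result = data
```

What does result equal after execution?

Step 1: data = 16 globally.
Step 2: g() modifies global data: data += 8 = 24.
Step 3: result = 24

The answer is 24.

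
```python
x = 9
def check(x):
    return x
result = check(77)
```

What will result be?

Step 1: Global x = 9.
Step 2: check(77) takes parameter x = 77, which shadows the global.
Step 3: result = 77

The answer is 77.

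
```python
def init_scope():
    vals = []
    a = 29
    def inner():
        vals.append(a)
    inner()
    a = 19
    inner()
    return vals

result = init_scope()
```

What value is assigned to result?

Step 1: a = 29. inner() appends current a to vals.
Step 2: First inner(): appends 29. Then a = 19.
Step 3: Second inner(): appends 19 (closure sees updated a). result = [29, 19]

The answer is [29, 19].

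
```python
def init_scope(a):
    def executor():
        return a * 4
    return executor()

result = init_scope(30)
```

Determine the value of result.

Step 1: init_scope(30) binds parameter a = 30.
Step 2: executor() accesses a = 30 from enclosing scope.
Step 3: result = 30 * 4 = 120

The answer is 120.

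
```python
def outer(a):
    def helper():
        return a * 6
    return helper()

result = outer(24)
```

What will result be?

Step 1: outer(24) binds parameter a = 24.
Step 2: helper() accesses a = 24 from enclosing scope.
Step 3: result = 24 * 6 = 144

The answer is 144.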